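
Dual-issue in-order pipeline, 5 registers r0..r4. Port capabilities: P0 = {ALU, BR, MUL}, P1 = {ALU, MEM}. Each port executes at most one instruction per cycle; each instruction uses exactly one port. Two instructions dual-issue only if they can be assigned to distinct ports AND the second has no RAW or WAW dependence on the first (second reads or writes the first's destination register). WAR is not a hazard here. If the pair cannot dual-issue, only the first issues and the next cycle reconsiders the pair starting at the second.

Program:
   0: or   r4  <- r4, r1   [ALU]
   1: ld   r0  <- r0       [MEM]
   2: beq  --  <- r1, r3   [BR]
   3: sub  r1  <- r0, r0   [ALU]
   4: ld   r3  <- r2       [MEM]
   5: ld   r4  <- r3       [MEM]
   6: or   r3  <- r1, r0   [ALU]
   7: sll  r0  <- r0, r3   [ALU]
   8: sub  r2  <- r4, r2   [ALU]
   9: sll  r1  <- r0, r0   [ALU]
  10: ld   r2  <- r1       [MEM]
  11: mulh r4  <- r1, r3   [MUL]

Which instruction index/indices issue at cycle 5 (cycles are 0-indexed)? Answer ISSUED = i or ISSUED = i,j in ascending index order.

[0] i0/i1  or/ld  -- dual
[1] i2/i3  beq/sub  -- dual
[2] i4  ld  -- no-port MEM/MEM
[3] i5/i6  ld/or  -- dual
[4] i7/i8  sll/sub  -- dual
[5] i9  sll  -- RAW r1
[6] i10/i11  ld/mulh  -- dual

ISSUED = 9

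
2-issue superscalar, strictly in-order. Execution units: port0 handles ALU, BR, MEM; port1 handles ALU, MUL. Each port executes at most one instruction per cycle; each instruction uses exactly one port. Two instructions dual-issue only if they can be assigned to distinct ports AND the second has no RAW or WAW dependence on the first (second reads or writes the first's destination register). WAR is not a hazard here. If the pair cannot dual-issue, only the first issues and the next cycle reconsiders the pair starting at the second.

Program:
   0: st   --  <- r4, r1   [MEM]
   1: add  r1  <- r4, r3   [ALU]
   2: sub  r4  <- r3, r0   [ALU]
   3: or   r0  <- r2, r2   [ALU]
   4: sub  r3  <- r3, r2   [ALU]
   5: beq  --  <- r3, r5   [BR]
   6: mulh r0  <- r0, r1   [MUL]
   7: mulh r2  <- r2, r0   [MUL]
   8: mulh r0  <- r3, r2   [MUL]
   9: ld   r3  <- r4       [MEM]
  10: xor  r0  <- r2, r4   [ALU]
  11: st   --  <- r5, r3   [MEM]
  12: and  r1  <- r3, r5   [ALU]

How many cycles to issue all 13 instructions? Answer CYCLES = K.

t=0 i0&i1:st.MEM+add.ALU ; pair
t=1 i2&i3:sub.ALU+or.ALU ; pair
t=2 i4:sub.ALU ; RAW r3
t=3 i5&i6:beq.BR+mulh.MUL ; pair
t=4 i7:mulh.MUL ; no-port MUL/MUL
t=5 i8&i9:mulh.MUL+ld.MEM ; pair
t=6 i10&i11:xor.ALU+st.MEM ; pair
t=7 i12:and.ALU ; tail

CYCLES = 8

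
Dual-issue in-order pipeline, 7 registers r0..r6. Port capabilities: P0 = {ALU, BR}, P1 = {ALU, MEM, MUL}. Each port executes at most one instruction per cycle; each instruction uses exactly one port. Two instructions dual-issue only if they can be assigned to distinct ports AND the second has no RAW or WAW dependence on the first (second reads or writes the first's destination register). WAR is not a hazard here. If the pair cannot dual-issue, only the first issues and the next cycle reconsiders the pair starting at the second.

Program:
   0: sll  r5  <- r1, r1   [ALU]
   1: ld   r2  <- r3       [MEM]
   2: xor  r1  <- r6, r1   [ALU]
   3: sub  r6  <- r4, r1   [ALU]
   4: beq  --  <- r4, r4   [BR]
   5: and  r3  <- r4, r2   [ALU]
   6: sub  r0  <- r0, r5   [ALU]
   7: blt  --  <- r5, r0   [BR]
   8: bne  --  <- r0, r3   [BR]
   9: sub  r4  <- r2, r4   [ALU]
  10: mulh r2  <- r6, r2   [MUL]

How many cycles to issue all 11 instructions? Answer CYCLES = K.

CYCLES = 7

0. sll ld @i0&i1  | dual
1. xor @i2  | RAW r1
2. sub beq @i3&i4  | dual
3. and sub @i5&i6  | dual
4. blt @i7  | no-port BR/BR
5. bne sub @i8&i9  | dual
6. mulh @i10  | tail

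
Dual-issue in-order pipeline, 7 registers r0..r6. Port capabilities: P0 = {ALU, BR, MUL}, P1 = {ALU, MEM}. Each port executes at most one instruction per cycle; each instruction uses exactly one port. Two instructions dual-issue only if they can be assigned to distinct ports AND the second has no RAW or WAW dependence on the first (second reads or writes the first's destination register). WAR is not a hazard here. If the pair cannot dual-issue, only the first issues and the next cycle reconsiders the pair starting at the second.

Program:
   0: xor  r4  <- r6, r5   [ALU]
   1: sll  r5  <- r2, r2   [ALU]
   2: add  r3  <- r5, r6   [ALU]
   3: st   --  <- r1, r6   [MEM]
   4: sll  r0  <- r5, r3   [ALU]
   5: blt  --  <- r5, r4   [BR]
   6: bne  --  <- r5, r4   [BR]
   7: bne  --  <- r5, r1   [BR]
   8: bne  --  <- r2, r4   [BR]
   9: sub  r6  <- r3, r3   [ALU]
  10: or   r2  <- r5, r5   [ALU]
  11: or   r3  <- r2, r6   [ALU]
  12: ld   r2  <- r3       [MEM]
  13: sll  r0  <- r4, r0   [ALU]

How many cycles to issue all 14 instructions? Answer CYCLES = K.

CYCLES = 9

c0: i0+i1 xor;sll  2-wide
c1: i2+i3 add;st  2-wide
c2: i4+i5 sll;blt  2-wide
c3: i6 bne  no-port BR/BR
c4: i7 bne  no-port BR/BR
c5: i8+i9 bne;sub  2-wide
c6: i10 or  RAW r2
c7: i11 or  RAW r3
c8: i12+i13 ld;sll  2-wide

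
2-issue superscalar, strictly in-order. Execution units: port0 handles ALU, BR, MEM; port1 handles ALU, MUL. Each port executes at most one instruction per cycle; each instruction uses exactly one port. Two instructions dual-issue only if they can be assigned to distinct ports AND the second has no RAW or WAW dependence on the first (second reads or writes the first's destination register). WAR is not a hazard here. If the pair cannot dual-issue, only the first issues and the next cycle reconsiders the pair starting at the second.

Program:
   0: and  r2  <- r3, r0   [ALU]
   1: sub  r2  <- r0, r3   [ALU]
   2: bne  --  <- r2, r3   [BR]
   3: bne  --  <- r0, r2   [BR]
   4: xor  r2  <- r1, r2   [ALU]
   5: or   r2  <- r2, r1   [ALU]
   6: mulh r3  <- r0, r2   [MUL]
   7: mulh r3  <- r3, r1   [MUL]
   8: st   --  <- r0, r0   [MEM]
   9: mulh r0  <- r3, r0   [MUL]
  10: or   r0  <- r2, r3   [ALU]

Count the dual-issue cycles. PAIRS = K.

[0] i0  and  -- WAW r2
[1] i1  sub  -- RAW r2
[2] i2  bne  -- no-port BR/BR
[3] i3+i4  bne/xor  -- dual
[4] i5  or  -- RAW r2
[5] i6  mulh  -- no-port MUL/MUL
[6] i7+i8  mulh/st  -- dual
[7] i9  mulh  -- WAW r0
[8] i10  or  -- tail

PAIRS = 2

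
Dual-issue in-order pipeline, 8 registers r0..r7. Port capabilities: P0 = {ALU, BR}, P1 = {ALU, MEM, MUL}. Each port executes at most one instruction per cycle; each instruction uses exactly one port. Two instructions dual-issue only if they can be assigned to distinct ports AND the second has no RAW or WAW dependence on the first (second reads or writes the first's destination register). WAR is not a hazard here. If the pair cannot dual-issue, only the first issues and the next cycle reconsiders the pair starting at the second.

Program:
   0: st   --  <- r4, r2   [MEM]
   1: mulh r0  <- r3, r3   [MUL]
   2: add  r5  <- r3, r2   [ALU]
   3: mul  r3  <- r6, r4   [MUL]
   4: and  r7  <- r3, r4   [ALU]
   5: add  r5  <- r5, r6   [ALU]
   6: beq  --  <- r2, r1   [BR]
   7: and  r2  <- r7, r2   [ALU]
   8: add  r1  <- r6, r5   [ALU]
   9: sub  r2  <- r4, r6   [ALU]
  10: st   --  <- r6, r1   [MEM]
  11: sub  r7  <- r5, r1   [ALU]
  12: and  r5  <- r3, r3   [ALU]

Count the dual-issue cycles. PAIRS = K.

c0: i0 st  no-port MEM/MUL
c1: i1/i2 mulh/add  dual
c2: i3 mul  RAW r3
c3: i4/i5 and/add  dual
c4: i6/i7 beq/and  dual
c5: i8/i9 add/sub  dual
c6: i10/i11 st/sub  dual
c7: i12 and  tail

PAIRS = 5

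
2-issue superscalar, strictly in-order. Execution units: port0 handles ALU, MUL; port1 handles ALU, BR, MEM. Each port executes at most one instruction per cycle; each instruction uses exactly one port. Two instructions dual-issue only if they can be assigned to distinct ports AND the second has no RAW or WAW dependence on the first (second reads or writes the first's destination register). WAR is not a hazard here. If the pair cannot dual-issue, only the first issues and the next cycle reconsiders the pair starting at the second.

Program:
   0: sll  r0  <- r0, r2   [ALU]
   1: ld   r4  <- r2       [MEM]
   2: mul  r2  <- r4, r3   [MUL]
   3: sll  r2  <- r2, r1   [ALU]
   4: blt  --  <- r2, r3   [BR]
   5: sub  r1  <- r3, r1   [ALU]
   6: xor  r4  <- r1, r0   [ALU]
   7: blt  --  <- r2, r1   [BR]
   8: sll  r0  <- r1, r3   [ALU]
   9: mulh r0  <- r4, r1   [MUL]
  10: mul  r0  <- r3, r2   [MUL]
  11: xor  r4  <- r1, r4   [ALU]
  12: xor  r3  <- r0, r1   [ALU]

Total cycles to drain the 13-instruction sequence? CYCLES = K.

CYCLES = 9

[0] i0,i1  sll;ld  -- dual
[1] i2  mul  -- RAW+WAW r2
[2] i3  sll  -- RAW r2
[3] i4,i5  blt;sub  -- dual
[4] i6,i7  xor;blt  -- dual
[5] i8  sll  -- WAW r0
[6] i9  mulh  -- no-port MUL/MUL
[7] i10,i11  mul;xor  -- dual
[8] i12  xor  -- tail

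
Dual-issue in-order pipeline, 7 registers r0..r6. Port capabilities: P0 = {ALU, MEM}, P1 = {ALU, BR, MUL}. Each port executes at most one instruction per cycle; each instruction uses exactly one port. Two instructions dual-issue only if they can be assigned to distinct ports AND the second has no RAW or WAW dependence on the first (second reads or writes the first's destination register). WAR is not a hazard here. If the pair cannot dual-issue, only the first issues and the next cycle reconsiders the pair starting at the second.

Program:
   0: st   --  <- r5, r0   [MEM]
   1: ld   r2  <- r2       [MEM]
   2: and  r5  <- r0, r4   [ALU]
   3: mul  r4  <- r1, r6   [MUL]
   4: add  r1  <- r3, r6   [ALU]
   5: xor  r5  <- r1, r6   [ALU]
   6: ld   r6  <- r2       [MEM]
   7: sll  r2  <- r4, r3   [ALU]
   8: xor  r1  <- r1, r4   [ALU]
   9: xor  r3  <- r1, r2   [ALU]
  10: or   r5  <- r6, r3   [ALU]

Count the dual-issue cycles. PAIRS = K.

t=0 i0:st ; no-port MEM/MEM
t=1 i1/i2:ld/and ; dual
t=2 i3/i4:mul/add ; dual
t=3 i5/i6:xor/ld ; dual
t=4 i7/i8:sll/xor ; dual
t=5 i9:xor ; RAW r3
t=6 i10:or ; tail

PAIRS = 4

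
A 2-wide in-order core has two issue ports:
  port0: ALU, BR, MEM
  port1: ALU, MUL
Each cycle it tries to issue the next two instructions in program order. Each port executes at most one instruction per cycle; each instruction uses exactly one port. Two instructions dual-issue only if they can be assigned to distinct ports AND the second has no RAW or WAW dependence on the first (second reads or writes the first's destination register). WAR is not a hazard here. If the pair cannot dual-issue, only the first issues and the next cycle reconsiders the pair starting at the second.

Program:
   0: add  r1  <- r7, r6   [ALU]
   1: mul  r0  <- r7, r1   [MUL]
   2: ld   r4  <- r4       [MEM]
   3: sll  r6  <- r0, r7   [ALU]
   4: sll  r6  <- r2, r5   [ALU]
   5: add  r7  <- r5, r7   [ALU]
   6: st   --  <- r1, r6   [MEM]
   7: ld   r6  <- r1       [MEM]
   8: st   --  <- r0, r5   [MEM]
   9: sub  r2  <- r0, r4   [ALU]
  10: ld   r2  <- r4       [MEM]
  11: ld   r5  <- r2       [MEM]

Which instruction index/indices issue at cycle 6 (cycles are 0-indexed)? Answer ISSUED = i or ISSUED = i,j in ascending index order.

ISSUED = 8,9

c0: i0 add.ALU  RAW r1
c1: i1&i2 mul.MUL;ld.MEM  dual
c2: i3 sll.ALU  WAW r6
c3: i4&i5 sll.ALU;add.ALU  dual
c4: i6 st.MEM  no-port MEM/MEM
c5: i7 ld.MEM  no-port MEM/MEM
c6: i8&i9 st.MEM;sub.ALU  dual
c7: i10 ld.MEM  no-port MEM/MEM
c8: i11 ld.MEM  tail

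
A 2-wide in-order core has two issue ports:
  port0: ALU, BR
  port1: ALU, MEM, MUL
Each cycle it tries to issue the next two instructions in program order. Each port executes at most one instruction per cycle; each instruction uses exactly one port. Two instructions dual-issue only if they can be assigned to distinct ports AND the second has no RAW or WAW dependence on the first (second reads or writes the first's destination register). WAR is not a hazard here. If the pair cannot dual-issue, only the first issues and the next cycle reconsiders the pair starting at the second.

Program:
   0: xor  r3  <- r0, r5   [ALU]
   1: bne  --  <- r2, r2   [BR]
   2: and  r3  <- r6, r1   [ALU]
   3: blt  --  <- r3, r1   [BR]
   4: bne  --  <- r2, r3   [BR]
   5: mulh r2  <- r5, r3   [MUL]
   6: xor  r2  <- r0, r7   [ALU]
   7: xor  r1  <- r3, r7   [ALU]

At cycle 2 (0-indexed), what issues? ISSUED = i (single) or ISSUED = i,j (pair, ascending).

ISSUED = 3

t=0 i0,i1:xor.ALU+bne.BR ; pair
t=1 i2:and.ALU ; RAW r3
t=2 i3:blt.BR ; no-port BR/BR
t=3 i4,i5:bne.BR+mulh.MUL ; pair
t=4 i6,i7:xor.ALU+xor.ALU ; pair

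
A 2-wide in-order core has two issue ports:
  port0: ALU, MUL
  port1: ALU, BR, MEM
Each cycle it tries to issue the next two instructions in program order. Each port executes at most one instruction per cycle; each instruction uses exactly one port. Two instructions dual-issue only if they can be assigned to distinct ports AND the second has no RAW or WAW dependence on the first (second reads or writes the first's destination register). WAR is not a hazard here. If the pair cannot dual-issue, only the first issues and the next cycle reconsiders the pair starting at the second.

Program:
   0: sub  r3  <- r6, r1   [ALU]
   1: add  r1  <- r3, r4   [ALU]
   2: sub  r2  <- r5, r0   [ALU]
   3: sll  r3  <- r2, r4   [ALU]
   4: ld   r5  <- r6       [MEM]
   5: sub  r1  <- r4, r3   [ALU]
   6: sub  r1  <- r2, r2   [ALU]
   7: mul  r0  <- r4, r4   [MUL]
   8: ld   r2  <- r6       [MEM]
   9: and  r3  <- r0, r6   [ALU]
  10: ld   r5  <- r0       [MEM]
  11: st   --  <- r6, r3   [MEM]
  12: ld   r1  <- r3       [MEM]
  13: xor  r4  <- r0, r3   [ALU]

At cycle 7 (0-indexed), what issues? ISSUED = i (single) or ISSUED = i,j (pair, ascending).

#0 head=0: sub i0 RAW r3
#1 head=1: add/sub i1/i2 dual
#2 head=3: sll/ld i3/i4 dual
#3 head=5: sub i5 WAW r1
#4 head=6: sub/mul i6/i7 dual
#5 head=8: ld/and i8/i9 dual
#6 head=10: ld i10 no-port MEM/MEM
#7 head=11: st i11 no-port MEM/MEM
#8 head=12: ld/xor i12/i13 dual

ISSUED = 11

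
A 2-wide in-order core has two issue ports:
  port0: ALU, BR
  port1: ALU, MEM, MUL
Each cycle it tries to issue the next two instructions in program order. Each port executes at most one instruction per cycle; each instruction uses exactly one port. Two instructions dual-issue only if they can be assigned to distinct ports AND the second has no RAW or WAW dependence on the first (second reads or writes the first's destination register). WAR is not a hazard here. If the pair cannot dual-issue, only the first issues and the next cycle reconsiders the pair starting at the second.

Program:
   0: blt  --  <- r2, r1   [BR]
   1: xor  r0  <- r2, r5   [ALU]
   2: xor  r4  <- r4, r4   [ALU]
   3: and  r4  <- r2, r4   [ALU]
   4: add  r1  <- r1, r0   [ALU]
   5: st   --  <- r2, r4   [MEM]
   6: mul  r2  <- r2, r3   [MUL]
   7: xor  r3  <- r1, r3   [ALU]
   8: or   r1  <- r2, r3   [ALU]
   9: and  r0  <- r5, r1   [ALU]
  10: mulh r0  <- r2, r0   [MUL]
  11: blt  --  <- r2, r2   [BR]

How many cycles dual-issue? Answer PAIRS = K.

[0] i0+i1  blt+xor  -- 2-wide
[1] i2  xor  -- RAW+WAW r4
[2] i3+i4  and+add  -- 2-wide
[3] i5  st  -- no-port MEM/MUL
[4] i6+i7  mul+xor  -- 2-wide
[5] i8  or  -- RAW r1
[6] i9  and  -- RAW+WAW r0
[7] i10+i11  mulh+blt  -- 2-wide

PAIRS = 4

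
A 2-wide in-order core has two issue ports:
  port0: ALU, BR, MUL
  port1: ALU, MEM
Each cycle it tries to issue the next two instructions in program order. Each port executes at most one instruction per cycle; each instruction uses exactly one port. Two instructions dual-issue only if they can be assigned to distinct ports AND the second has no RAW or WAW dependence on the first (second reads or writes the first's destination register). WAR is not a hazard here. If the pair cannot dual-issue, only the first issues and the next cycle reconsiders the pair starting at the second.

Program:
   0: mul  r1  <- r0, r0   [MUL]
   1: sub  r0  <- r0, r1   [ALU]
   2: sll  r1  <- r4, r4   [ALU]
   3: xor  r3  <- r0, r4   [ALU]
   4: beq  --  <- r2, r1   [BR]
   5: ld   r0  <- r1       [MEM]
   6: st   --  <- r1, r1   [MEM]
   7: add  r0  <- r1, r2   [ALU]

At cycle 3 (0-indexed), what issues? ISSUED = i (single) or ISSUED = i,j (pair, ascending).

  cy0 -> i0 (mul.MUL) RAW r1
  cy1 -> i1&i2 (sub.ALU;sll.ALU) dual
  cy2 -> i3&i4 (xor.ALU;beq.BR) dual
  cy3 -> i5 (ld.MEM) no-port MEM/MEM
  cy4 -> i6&i7 (st.MEM;add.ALU) dual

ISSUED = 5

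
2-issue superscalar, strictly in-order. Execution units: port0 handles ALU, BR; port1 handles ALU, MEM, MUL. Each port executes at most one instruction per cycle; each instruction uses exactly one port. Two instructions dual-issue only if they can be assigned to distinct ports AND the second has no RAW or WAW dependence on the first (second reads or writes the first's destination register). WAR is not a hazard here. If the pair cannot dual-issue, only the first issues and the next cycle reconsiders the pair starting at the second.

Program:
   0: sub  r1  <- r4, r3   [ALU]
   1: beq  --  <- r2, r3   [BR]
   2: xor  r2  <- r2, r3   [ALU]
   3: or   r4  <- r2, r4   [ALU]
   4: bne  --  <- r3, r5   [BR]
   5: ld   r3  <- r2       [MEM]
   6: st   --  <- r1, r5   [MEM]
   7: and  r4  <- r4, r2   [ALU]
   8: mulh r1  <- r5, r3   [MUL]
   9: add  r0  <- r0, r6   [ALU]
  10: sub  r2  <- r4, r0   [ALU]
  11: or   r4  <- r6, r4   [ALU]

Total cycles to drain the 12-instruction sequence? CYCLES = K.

  cy0 -> i0/i1 (sub.ALU;beq.BR) 2-wide
  cy1 -> i2 (xor.ALU) RAW r2
  cy2 -> i3/i4 (or.ALU;bne.BR) 2-wide
  cy3 -> i5 (ld.MEM) no-port MEM/MEM
  cy4 -> i6/i7 (st.MEM;and.ALU) 2-wide
  cy5 -> i8/i9 (mulh.MUL;add.ALU) 2-wide
  cy6 -> i10/i11 (sub.ALU;or.ALU) 2-wide

CYCLES = 7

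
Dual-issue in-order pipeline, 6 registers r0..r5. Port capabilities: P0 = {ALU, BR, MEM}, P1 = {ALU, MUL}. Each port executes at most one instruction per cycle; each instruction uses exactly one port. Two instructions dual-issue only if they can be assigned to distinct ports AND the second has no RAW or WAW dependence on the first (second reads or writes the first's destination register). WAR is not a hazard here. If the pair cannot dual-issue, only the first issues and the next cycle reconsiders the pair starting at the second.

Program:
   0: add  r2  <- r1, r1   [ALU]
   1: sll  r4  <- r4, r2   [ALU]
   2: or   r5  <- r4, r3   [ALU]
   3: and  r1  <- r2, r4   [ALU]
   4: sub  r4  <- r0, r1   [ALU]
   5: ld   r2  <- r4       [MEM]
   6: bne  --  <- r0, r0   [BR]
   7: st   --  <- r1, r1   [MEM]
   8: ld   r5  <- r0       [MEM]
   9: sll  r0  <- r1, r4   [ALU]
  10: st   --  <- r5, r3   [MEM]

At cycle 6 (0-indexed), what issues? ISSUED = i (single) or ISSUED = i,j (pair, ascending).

ISSUED = 7

t=0 i0:add ; RAW r2
t=1 i1:sll ; RAW r4
t=2 i2/i3:or;and ; pair
t=3 i4:sub ; RAW r4
t=4 i5:ld ; no-port MEM/BR
t=5 i6:bne ; no-port BR/MEM
t=6 i7:st ; no-port MEM/MEM
t=7 i8/i9:ld;sll ; pair
t=8 i10:st ; tail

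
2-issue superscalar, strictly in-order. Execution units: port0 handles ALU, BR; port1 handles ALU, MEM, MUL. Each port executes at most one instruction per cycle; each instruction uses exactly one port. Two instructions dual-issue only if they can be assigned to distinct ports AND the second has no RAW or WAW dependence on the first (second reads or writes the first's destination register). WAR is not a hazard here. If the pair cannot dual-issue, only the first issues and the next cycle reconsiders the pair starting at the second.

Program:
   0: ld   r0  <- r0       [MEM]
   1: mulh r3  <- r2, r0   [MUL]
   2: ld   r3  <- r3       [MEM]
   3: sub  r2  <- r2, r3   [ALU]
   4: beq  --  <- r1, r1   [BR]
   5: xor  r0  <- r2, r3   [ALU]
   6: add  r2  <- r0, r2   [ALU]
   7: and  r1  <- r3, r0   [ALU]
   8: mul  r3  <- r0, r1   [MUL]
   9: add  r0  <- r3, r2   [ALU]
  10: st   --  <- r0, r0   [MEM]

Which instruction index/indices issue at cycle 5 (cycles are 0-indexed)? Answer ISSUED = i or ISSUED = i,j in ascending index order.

ISSUED = 6,7

c0: i0 ld.MEM  no-port MEM/MUL
c1: i1 mulh.MUL  no-port MUL/MEM
c2: i2 ld.MEM  RAW r3
c3: i3&i4 sub.ALU/beq.BR  2-wide
c4: i5 xor.ALU  RAW r0
c5: i6&i7 add.ALU/and.ALU  2-wide
c6: i8 mul.MUL  RAW r3
c7: i9 add.ALU  RAW r0
c8: i10 st.MEM  tail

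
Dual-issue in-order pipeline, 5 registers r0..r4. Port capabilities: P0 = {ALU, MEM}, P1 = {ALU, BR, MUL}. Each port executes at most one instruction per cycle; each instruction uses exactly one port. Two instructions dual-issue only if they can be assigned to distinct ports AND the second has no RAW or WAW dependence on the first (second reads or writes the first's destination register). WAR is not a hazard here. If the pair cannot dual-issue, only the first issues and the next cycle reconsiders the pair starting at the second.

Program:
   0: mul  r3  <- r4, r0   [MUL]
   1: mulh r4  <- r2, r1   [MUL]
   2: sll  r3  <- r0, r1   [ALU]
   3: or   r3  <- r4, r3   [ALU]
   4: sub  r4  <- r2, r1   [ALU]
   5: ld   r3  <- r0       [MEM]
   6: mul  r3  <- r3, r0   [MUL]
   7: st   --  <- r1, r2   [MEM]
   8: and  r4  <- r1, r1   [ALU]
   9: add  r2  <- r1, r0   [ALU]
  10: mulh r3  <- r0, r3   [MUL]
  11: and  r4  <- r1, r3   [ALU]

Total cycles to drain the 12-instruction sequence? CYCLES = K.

CYCLES = 8

c0: i0 mul  no-port MUL/MUL
c1: i1/i2 mulh/sll  2-wide
c2: i3/i4 or/sub  2-wide
c3: i5 ld  RAW+WAW r3
c4: i6/i7 mul/st  2-wide
c5: i8/i9 and/add  2-wide
c6: i10 mulh  RAW r3
c7: i11 and  tail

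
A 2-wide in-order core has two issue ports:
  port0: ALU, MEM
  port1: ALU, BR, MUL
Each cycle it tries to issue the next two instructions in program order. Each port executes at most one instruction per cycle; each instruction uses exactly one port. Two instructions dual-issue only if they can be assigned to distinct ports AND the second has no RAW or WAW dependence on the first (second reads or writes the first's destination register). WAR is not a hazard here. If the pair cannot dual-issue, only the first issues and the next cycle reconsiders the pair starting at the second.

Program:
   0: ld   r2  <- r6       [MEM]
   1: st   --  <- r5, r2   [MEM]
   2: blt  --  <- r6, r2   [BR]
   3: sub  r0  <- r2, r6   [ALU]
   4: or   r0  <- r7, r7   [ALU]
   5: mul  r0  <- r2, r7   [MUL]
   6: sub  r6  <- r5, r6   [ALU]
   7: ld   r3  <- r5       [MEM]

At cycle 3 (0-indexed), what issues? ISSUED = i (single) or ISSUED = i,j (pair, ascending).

ISSUED = 4

c0: i0 ld  no-port MEM/MEM
c1: i1/i2 st;blt  2-wide
c2: i3 sub  WAW r0
c3: i4 or  WAW r0
c4: i5/i6 mul;sub  2-wide
c5: i7 ld  tail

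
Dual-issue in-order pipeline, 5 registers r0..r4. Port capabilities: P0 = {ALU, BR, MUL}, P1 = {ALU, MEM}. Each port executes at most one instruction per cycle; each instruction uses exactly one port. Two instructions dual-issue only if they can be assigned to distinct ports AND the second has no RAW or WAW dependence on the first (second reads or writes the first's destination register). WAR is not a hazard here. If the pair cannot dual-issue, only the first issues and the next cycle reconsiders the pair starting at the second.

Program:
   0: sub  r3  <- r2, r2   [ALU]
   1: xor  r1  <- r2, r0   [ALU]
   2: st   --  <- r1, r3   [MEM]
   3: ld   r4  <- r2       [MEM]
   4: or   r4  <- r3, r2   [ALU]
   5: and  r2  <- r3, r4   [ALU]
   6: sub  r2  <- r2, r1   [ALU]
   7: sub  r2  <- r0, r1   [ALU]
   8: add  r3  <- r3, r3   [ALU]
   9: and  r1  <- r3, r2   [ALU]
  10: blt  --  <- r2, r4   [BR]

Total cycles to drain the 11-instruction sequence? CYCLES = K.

t=0 i0&i1:sub.ALU+xor.ALU ; dual
t=1 i2:st.MEM ; no-port MEM/MEM
t=2 i3:ld.MEM ; WAW r4
t=3 i4:or.ALU ; RAW r4
t=4 i5:and.ALU ; RAW+WAW r2
t=5 i6:sub.ALU ; WAW r2
t=6 i7&i8:sub.ALU+add.ALU ; dual
t=7 i9&i10:and.ALU+blt.BR ; dual

CYCLES = 8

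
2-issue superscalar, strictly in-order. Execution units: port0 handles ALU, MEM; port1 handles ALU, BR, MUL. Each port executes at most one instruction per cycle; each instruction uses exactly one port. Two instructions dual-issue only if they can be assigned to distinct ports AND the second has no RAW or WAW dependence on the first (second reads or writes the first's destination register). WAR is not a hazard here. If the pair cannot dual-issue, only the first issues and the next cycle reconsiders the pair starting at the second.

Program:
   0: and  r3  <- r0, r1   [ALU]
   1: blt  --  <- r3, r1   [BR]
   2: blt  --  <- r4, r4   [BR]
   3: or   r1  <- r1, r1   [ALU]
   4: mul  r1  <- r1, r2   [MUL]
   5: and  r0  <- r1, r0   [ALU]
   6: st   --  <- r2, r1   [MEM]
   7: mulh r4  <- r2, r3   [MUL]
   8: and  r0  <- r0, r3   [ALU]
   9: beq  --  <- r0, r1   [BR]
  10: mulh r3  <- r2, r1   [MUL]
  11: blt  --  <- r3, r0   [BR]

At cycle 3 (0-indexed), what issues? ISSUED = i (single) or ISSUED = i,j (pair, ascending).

ISSUED = 4

0. and.ALU @i0  | RAW r3
1. blt.BR @i1  | no-port BR/BR
2. blt.BR/or.ALU @i2/i3  | 2-wide
3. mul.MUL @i4  | RAW r1
4. and.ALU/st.MEM @i5/i6  | 2-wide
5. mulh.MUL/and.ALU @i7/i8  | 2-wide
6. beq.BR @i9  | no-port BR/MUL
7. mulh.MUL @i10  | no-port MUL/BR
8. blt.BR @i11  | tail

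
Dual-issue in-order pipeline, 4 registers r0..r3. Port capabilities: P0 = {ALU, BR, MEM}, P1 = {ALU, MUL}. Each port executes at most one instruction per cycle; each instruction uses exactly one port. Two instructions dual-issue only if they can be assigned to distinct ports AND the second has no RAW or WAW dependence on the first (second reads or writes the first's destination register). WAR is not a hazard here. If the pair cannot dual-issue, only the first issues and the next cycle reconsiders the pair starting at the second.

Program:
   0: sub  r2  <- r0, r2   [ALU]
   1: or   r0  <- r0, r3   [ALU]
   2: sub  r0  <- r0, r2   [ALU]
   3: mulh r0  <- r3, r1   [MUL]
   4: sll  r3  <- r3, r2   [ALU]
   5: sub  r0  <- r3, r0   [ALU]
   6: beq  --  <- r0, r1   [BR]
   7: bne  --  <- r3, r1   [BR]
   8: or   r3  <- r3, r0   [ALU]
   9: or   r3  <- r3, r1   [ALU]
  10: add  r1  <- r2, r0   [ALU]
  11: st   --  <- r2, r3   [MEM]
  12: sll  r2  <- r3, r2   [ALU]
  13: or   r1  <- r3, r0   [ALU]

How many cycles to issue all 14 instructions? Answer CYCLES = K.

0. sub or @i0/i1  | pair
1. sub @i2  | WAW r0
2. mulh sll @i3/i4  | pair
3. sub @i5  | RAW r0
4. beq @i6  | no-port BR/BR
5. bne or @i7/i8  | pair
6. or add @i9/i10  | pair
7. st sll @i11/i12  | pair
8. or @i13  | tail

CYCLES = 9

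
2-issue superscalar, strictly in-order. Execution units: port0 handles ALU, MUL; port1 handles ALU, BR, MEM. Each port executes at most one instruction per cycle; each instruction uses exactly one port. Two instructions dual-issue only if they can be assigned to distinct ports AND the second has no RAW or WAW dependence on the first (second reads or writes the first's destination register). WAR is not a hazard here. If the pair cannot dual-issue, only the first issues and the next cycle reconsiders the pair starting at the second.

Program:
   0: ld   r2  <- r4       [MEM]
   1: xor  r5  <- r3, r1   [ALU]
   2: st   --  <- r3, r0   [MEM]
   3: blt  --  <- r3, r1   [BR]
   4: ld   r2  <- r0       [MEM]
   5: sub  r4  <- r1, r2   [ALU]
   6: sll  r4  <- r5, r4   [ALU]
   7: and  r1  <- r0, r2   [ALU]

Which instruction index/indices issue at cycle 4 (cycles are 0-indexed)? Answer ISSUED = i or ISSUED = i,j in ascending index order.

ISSUED = 5

t=0 i0,i1:ld.MEM+xor.ALU ; dual
t=1 i2:st.MEM ; no-port MEM/BR
t=2 i3:blt.BR ; no-port BR/MEM
t=3 i4:ld.MEM ; RAW r2
t=4 i5:sub.ALU ; RAW+WAW r4
t=5 i6,i7:sll.ALU+and.ALU ; dual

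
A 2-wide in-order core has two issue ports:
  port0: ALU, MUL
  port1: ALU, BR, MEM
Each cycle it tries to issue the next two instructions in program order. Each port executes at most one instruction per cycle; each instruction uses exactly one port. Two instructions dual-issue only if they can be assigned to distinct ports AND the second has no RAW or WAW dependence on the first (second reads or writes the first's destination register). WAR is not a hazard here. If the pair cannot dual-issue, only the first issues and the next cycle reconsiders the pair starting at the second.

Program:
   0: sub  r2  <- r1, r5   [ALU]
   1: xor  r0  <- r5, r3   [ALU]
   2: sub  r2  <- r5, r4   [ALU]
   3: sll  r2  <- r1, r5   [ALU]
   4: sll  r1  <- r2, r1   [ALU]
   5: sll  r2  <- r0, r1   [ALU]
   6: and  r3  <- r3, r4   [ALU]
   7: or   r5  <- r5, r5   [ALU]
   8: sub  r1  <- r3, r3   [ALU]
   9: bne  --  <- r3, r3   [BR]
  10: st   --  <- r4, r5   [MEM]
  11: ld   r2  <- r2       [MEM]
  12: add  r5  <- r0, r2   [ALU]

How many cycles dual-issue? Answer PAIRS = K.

  cy0 -> i0+i1 (sub.ALU+xor.ALU) 2-wide
  cy1 -> i2 (sub.ALU) WAW r2
  cy2 -> i3 (sll.ALU) RAW r2
  cy3 -> i4 (sll.ALU) RAW r1
  cy4 -> i5+i6 (sll.ALU+and.ALU) 2-wide
  cy5 -> i7+i8 (or.ALU+sub.ALU) 2-wide
  cy6 -> i9 (bne.BR) no-port BR/MEM
  cy7 -> i10 (st.MEM) no-port MEM/MEM
  cy8 -> i11 (ld.MEM) RAW r2
  cy9 -> i12 (add.ALU) tail

PAIRS = 3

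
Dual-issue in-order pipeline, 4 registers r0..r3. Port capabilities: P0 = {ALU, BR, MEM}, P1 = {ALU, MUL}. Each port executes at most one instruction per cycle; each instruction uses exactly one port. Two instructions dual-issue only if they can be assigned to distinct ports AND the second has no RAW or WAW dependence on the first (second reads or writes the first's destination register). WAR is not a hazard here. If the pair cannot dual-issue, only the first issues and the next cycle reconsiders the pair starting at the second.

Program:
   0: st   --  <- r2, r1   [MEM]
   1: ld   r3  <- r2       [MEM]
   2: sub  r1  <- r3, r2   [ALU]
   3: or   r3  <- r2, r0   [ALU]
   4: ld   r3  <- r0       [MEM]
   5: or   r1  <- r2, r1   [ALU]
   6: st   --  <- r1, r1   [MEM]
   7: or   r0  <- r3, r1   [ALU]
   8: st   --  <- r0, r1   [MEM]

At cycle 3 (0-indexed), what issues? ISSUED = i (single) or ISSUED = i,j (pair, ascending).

#0 head=0: st i0 no-port MEM/MEM
#1 head=1: ld i1 RAW r3
#2 head=2: sub/or i2&i3 pair
#3 head=4: ld/or i4&i5 pair
#4 head=6: st/or i6&i7 pair
#5 head=8: st i8 tail

ISSUED = 4,5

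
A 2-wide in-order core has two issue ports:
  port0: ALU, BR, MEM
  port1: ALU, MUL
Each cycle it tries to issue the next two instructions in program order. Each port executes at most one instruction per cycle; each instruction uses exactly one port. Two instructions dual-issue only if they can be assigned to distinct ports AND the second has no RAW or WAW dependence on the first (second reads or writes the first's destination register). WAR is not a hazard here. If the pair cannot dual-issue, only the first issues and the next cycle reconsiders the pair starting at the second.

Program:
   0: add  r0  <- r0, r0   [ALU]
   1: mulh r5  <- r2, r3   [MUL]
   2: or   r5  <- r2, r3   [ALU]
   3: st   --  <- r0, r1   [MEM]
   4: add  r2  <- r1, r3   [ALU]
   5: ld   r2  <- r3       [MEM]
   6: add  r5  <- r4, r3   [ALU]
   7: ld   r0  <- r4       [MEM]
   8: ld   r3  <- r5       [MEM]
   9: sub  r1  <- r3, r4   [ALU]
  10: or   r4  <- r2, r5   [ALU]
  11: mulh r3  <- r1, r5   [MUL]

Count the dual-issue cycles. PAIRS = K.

#0 head=0: add.ALU+mulh.MUL i0,i1 2-wide
#1 head=2: or.ALU+st.MEM i2,i3 2-wide
#2 head=4: add.ALU i4 WAW r2
#3 head=5: ld.MEM+add.ALU i5,i6 2-wide
#4 head=7: ld.MEM i7 no-port MEM/MEM
#5 head=8: ld.MEM i8 RAW r3
#6 head=9: sub.ALU+or.ALU i9,i10 2-wide
#7 head=11: mulh.MUL i11 tail

PAIRS = 4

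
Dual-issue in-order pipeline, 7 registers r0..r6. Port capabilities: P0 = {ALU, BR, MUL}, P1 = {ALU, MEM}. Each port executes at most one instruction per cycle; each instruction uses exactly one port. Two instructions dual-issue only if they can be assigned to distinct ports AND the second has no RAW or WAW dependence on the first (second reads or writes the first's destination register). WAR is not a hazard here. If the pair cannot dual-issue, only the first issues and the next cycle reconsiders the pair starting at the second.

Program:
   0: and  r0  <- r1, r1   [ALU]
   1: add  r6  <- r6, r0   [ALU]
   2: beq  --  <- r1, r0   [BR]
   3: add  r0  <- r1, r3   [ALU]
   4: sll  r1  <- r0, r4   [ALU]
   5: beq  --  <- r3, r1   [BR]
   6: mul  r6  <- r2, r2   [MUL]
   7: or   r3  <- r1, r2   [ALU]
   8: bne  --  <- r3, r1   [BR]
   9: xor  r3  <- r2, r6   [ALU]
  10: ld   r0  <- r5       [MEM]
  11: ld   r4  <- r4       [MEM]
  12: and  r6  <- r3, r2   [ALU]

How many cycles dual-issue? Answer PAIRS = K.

PAIRS = 4

0. and.ALU @i0  | RAW r0
1. add.ALU/beq.BR @i1+i2  | 2-wide
2. add.ALU @i3  | RAW r0
3. sll.ALU @i4  | RAW r1
4. beq.BR @i5  | no-port BR/MUL
5. mul.MUL/or.ALU @i6+i7  | 2-wide
6. bne.BR/xor.ALU @i8+i9  | 2-wide
7. ld.MEM @i10  | no-port MEM/MEM
8. ld.MEM/and.ALU @i11+i12  | 2-wide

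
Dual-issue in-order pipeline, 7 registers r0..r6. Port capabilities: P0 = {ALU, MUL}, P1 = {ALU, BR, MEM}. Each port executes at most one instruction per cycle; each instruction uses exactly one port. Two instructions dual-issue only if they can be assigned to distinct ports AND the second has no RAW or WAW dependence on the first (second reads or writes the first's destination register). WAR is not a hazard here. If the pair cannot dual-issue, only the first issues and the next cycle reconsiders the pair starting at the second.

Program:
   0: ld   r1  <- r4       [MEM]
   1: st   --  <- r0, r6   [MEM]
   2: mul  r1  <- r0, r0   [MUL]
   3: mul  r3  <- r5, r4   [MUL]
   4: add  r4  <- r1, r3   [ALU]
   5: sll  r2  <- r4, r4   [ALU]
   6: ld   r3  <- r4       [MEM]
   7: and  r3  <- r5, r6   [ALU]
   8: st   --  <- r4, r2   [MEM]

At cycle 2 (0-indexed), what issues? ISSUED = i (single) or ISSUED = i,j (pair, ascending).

ISSUED = 3

[0] i0  ld.MEM  -- no-port MEM/MEM
[1] i1&i2  st.MEM mul.MUL  -- dual
[2] i3  mul.MUL  -- RAW r3
[3] i4  add.ALU  -- RAW r4
[4] i5&i6  sll.ALU ld.MEM  -- dual
[5] i7&i8  and.ALU st.MEM  -- dual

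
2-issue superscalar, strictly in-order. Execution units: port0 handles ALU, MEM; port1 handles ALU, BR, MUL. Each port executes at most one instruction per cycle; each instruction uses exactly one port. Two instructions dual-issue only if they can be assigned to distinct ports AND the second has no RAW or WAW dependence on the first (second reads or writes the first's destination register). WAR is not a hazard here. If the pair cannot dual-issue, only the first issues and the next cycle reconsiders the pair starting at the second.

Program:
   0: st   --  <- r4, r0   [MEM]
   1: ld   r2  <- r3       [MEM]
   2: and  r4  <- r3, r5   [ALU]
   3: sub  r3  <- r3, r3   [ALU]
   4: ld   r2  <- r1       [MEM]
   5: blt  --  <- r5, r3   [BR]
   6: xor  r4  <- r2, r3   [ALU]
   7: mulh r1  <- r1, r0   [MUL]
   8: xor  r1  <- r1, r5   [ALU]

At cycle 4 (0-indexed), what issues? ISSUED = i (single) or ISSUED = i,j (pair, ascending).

ISSUED = 7

c0: i0 st.MEM  no-port MEM/MEM
c1: i1+i2 ld.MEM/and.ALU  2-wide
c2: i3+i4 sub.ALU/ld.MEM  2-wide
c3: i5+i6 blt.BR/xor.ALU  2-wide
c4: i7 mulh.MUL  RAW+WAW r1
c5: i8 xor.ALU  tail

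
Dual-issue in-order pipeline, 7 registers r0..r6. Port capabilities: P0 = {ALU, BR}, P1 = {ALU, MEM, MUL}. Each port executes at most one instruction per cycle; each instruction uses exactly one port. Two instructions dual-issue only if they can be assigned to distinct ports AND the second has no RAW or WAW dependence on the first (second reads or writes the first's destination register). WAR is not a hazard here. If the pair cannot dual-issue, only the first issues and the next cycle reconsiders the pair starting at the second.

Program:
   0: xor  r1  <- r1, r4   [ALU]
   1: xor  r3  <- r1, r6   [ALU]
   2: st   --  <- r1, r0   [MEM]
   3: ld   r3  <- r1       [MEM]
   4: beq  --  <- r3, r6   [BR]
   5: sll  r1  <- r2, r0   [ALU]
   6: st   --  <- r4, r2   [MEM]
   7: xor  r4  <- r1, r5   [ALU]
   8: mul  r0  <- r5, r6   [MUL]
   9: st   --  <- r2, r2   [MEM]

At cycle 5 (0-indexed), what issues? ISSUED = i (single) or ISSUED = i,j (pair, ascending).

t=0 i0:xor.ALU ; RAW r1
t=1 i1+i2:xor.ALU+st.MEM ; pair
t=2 i3:ld.MEM ; RAW r3
t=3 i4+i5:beq.BR+sll.ALU ; pair
t=4 i6+i7:st.MEM+xor.ALU ; pair
t=5 i8:mul.MUL ; no-port MUL/MEM
t=6 i9:st.MEM ; tail

ISSUED = 8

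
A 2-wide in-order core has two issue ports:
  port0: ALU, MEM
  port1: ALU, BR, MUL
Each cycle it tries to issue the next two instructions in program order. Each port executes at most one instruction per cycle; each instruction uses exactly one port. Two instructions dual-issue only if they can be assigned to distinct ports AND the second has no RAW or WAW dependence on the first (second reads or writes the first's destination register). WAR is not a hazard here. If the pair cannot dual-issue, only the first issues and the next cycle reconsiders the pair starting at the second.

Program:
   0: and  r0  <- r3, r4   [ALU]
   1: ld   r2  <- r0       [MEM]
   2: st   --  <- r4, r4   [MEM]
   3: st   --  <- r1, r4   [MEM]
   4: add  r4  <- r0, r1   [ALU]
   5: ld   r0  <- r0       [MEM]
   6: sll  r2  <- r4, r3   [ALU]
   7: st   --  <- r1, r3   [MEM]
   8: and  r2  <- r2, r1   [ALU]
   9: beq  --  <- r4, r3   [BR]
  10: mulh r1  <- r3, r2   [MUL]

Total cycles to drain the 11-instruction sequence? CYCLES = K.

t=0 i0:and ; RAW r0
t=1 i1:ld ; no-port MEM/MEM
t=2 i2:st ; no-port MEM/MEM
t=3 i3+i4:st/add ; dual
t=4 i5+i6:ld/sll ; dual
t=5 i7+i8:st/and ; dual
t=6 i9:beq ; no-port BR/MUL
t=7 i10:mulh ; tail

CYCLES = 8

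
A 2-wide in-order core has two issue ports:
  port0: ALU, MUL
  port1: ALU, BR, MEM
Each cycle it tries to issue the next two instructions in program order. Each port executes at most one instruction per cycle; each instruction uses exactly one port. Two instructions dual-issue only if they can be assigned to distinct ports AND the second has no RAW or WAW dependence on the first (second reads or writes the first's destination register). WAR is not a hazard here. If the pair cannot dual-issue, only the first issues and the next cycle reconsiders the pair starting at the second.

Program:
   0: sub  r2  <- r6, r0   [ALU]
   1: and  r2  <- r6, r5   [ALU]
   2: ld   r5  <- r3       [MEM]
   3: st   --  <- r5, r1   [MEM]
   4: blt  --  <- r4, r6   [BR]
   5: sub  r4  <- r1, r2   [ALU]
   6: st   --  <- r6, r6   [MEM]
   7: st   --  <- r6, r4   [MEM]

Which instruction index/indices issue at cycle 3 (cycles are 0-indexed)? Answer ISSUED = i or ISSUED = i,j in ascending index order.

c0: i0 sub  WAW r2
c1: i1,i2 and;ld  dual
c2: i3 st  no-port MEM/BR
c3: i4,i5 blt;sub  dual
c4: i6 st  no-port MEM/MEM
c5: i7 st  tail

ISSUED = 4,5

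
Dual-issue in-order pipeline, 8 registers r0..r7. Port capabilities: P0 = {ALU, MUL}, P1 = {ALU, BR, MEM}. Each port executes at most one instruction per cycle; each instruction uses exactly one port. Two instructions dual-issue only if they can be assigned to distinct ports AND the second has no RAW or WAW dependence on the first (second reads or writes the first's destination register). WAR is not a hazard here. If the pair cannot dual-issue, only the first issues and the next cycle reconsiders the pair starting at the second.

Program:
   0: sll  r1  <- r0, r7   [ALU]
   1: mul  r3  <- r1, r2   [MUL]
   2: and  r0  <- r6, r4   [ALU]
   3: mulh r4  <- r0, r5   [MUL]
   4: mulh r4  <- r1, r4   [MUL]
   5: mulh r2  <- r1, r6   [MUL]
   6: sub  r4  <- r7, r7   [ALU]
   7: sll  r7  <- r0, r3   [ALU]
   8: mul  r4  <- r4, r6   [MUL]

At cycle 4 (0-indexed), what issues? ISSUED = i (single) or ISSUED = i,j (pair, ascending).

ISSUED = 5,6

c0: i0 sll  RAW r1
c1: i1&i2 mul;and  dual
c2: i3 mulh  no-port MUL/MUL
c3: i4 mulh  no-port MUL/MUL
c4: i5&i6 mulh;sub  dual
c5: i7&i8 sll;mul  dual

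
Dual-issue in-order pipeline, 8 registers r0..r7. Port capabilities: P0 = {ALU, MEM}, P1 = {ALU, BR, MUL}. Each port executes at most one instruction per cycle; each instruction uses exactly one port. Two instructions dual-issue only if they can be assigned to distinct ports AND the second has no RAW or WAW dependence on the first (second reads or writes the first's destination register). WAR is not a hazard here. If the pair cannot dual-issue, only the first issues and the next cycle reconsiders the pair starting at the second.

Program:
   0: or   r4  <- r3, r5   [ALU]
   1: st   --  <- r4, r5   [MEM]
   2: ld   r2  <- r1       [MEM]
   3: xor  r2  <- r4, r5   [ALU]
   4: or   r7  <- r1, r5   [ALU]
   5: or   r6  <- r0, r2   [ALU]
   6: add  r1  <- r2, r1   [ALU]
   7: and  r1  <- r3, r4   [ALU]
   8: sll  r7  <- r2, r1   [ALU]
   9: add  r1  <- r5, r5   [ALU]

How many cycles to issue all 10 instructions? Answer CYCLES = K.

CYCLES = 7

0. or.ALU @i0  | RAW r4
1. st.MEM @i1  | no-port MEM/MEM
2. ld.MEM @i2  | WAW r2
3. xor.ALU+or.ALU @i3/i4  | 2-wide
4. or.ALU+add.ALU @i5/i6  | 2-wide
5. and.ALU @i7  | RAW r1
6. sll.ALU+add.ALU @i8/i9  | 2-wide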